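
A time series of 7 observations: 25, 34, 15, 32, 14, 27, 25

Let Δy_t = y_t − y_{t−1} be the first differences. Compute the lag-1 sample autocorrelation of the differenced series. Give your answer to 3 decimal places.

First differences Δy: 9, -19, 17, -18, 13, -2
Mean of differences = 0.0000
Numerator Σ(Δy_t−Δȳ)(Δy_{t+1}−Δȳ) = -1060.0000
Denominator Σ(Δy_t−Δȳ)² = 1228.0000
r_1(Δy) = -1060.0000 / 1228.0000 = -0.863

-0.863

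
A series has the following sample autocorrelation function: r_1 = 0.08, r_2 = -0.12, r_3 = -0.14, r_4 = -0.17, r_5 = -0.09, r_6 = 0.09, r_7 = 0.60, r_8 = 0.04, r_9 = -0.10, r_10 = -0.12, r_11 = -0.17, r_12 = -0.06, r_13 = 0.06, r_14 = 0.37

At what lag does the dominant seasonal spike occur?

7

The largest autocorrelation is r_7 = 0.60, with a weaker echo at lag 14 (0.37); the remaining lags stay at or below 0.09.
The dominant spike at lag 7 indicates a seasonal period of 7.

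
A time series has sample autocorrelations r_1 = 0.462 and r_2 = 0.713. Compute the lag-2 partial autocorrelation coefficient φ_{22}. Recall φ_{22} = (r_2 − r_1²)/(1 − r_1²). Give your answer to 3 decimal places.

0.635

φ_{22} = (r_2 − r_1²) / (1 − r_1²)
r_1² = (0.462)² = 0.213444
Numerator = 0.713 − 0.2134 = 0.4996; denominator = 1 − 0.2134 = 0.7866
φ_{22} = 0.4996 / 0.7866 = 0.635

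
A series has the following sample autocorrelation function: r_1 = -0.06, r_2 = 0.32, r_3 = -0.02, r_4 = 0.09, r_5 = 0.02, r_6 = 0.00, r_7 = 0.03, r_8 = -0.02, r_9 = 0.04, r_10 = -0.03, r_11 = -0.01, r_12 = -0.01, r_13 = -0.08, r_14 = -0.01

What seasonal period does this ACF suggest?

2

The largest autocorrelation is r_2 = 0.32; the remaining lags stay at or below 0.09.
The dominant spike at lag 2 indicates a seasonal period of 2.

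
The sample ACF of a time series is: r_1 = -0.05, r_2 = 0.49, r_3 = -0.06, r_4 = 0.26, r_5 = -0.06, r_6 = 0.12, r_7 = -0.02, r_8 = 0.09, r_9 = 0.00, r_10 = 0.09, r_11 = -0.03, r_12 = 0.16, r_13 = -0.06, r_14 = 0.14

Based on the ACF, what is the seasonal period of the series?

The largest autocorrelation is r_2 = 0.49, with weaker echoes at lags 4 (0.26) and 12 (0.16); the remaining lags stay at or below 0.14.
The dominant spike at lag 2 indicates a seasonal period of 2.

2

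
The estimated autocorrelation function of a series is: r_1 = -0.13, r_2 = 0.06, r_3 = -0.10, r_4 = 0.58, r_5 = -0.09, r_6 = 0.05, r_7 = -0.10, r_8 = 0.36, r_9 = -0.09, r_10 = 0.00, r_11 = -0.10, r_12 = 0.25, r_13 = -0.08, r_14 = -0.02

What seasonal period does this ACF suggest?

4

The largest autocorrelation is r_4 = 0.58, with weaker echoes at lags 8 (0.36) and 12 (0.25); the remaining lags stay at or below 0.06.
The dominant spike at lag 4 indicates a seasonal period of 4.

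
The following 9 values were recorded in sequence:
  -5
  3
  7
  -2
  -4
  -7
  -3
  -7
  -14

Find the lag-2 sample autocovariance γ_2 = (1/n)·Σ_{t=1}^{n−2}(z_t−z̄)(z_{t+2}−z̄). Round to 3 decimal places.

-1.032

Mean z̄ = (-5 + 3 + 7 − 2 − 4 − 7 − 3 − 7 − 14)/9 = -3.5556
Σ_{t=1}^{7}(z_t−z̄)(z_{t+2}−z̄) = -9.2840
γ_2 = -9.2840 / 9 = -1.032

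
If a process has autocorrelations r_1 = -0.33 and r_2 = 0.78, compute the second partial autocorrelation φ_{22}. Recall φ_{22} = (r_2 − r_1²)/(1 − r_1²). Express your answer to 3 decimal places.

0.753

φ_{22} = (r_2 − r_1²) / (1 − r_1²)
r_1² = (-0.33)² = 0.1089
Numerator = 0.78 − 0.1089 = 0.6711; denominator = 1 − 0.1089 = 0.8911
φ_{22} = 0.6711 / 0.8911 = 0.753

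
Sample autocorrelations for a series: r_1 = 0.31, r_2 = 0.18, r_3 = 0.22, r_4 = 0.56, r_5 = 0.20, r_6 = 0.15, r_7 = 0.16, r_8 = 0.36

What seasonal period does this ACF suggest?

The largest autocorrelation is r_4 = 0.56, with a weaker echo at lag 8 (0.36); the remaining lags stay at or below 0.31. The elevated value at lag 1 (0.31), dropping to 0.18 at lag 2, reflects decaying short-term dependence rather than seasonality.
The dominant spike at lag 4 indicates a seasonal period of 4.

4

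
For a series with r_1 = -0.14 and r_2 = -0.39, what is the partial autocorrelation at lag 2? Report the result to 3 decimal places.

-0.418

φ_{22} = (r_2 − r_1²) / (1 − r_1²)
r_1² = (-0.14)² = 0.0196
Numerator = -0.39 − 0.0196 = -0.4096; denominator = 1 − 0.0196 = 0.9804
φ_{22} = -0.4096 / 0.9804 = -0.418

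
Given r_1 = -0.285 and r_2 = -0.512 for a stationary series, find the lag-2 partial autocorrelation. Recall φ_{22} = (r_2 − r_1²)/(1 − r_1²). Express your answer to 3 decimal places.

-0.646

φ_{22} = (r_2 − r_1²) / (1 − r_1²)
r_1² = (-0.285)² = 0.081225
Numerator = -0.512 − 0.0812 = -0.5932; denominator = 1 − 0.0812 = 0.9188
φ_{22} = -0.5932 / 0.9188 = -0.646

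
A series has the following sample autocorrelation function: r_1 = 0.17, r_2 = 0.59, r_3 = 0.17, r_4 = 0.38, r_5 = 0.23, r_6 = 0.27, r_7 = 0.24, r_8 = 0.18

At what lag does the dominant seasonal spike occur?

2

The largest autocorrelation is r_2 = 0.59, with weaker echoes at lags 4 (0.38) and 6 (0.27); the remaining lags stay at or below 0.24.
The dominant spike at lag 2 indicates a seasonal period of 2.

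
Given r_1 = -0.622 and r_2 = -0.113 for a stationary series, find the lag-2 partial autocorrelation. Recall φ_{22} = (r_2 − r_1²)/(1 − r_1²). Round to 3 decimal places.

-0.815

φ_{22} = (r_2 − r_1²) / (1 − r_1²)
r_1² = (-0.622)² = 0.386884
Numerator = -0.113 − 0.3869 = -0.4999; denominator = 1 − 0.3869 = 0.6131
φ_{22} = -0.4999 / 0.6131 = -0.815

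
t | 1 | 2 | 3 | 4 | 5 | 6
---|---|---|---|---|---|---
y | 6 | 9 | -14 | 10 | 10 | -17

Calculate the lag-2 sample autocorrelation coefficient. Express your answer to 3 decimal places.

-0.378

Mean ȳ = (6 + 9 − 14 + 10 + 10 − 17)/6 = 0.6667
Deviations from mean: 5.3333, 8.3333, -14.6667, 9.3333, 9.3333, -17.6667
Numerator Σ_{t=1}^{4}(y_t−ȳ)(y_{t+2}−ȳ) = -302.2222
Denominator Σ(y_t−ȳ)² = 799.3333
r_2 = -302.2222 / 799.3333 = -0.378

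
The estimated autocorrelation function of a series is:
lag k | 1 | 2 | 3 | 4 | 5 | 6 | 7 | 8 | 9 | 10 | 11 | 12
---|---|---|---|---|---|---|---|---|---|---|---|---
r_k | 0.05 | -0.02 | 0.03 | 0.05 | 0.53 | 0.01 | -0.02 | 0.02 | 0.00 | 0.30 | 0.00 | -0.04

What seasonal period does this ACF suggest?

5

The largest autocorrelation is r_5 = 0.53, with a weaker echo at lag 10 (0.30); the remaining lags stay at or below 0.05.
The dominant spike at lag 5 indicates a seasonal period of 5.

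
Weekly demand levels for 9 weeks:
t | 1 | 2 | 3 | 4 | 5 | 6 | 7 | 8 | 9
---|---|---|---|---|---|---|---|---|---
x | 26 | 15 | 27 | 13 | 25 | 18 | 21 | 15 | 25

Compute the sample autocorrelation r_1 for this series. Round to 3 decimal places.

-0.796

Mean x̄ = (26 + 15 + 27 + 13 + 25 + 18 + 21 + 15 + 25)/9 = 20.5556
Numerator Σ_{t=1}^{8}(x_t−x̄)(x_{t+1}−x̄) = -187.9753
Denominator Σ(x_t−x̄)² = 236.2222
r_1 = -187.9753 / 236.2222 = -0.796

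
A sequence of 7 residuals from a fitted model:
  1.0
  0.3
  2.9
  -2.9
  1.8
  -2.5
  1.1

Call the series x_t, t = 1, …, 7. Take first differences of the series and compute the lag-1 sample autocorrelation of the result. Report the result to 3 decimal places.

-0.845

First differences Δx: -0.7, 2.6, -5.8, 4.7, -4.3, 3.6
Mean of differences = 0.0167
Numerator Σ(Δx_t−Δx̄)(Δx_{t+1}−Δx̄) = -79.8036
Denominator Σ(Δx_t−Δx̄)² = 94.4283
r_1(Δx) = -79.8036 / 94.4283 = -0.845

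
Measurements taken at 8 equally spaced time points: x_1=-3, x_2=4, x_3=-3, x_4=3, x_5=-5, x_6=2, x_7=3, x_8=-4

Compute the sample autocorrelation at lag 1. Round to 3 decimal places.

-0.653

Mean x̄ = (-3 + 4 − 3 + 3 − 5 + 2 + 3 − 4)/8 = -0.3750
Deviations from mean: -2.6250, 4.3750, -2.6250, 3.3750, -4.6250, 2.3750, 3.3750, -3.6250
Σ(x_t−x̄)(x_{t+1}−x̄) = (-11.4844) + (-11.4844) + (-8.8594) + (-15.6094) + (-10.9844) + (8.0156) + (-12.2344) = -62.6406
Denominator Σ(x_t−x̄)² = 95.8750
r_1 = -62.6406 / 95.8750 = -0.653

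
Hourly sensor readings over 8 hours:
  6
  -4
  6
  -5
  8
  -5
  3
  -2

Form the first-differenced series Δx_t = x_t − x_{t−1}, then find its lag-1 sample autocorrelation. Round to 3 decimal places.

-0.892

First differences Δx: -10, 10, -11, 13, -13, 8, -5
Mean of differences = -1.1429
Numerator Σ(Δx_t−Δx̄)(Δx_{t+1}−Δx̄) = -659.3061
Denominator Σ(Δx_t−Δx̄)² = 738.8571
r_1(Δx) = -659.3061 / 738.8571 = -0.892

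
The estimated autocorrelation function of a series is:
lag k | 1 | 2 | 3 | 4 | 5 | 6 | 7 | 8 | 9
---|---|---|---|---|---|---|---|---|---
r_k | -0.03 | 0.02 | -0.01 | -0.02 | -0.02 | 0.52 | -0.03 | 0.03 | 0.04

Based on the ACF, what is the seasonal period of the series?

6

The largest autocorrelation is r_6 = 0.52; the remaining lags stay at or below 0.04.
The dominant spike at lag 6 indicates a seasonal period of 6.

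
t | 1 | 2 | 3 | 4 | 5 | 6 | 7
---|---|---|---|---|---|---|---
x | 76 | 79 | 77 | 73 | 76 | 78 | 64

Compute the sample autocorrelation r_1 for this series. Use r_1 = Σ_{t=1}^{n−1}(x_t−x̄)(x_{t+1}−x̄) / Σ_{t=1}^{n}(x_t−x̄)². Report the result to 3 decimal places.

-0.140

Mean x̄ = (76 + 79 + 77 + 73 + 76 + 78 + 64)/7 = 74.7143
Deviations from mean: 1.2857, 4.2857, 2.2857, -1.7143, 1.2857, 3.2857, -10.7143
Numerator Σ_{t=1}^{6}(x_t−x̄)(x_{t+1}−x̄) = -21.7959
Denominator Σ(x_t−x̄)² = 155.4286
r_1 = -21.7959 / 155.4286 = -0.140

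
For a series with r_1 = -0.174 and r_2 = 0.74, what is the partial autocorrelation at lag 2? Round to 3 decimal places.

0.732

φ_{22} = (r_2 − r_1²) / (1 − r_1²)
r_1² = (-0.174)² = 0.030276
Numerator = 0.74 − 0.0303 = 0.7097; denominator = 1 − 0.0303 = 0.9697
φ_{22} = 0.7097 / 0.9697 = 0.732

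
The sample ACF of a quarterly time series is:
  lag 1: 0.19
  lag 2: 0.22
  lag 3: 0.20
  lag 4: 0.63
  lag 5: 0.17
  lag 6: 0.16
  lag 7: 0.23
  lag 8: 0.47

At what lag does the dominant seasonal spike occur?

The largest autocorrelation is r_4 = 0.63, with a weaker echo at lag 8 (0.47); the remaining lags stay at or below 0.23.
The dominant spike at lag 4 indicates a seasonal period of 4.

4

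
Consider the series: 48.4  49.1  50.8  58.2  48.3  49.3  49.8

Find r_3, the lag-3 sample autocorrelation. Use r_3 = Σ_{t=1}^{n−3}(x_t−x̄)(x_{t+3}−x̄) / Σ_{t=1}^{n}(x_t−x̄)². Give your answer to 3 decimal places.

Mean x̄ = (48.4 + 49.1 + 50.8 + 58.2 + 48.3 + 49.3 + 49.8)/7 = 50.5571
Deviations from mean: -2.1571, -1.4571, 0.2429, 7.6429, -2.2571, -1.2571, -0.7571
Numerator Σ_{t=1}^{4}(x_t−x̄)(x_{t+3}−x̄) = -19.2898
Denominator Σ(x_t−x̄)² = 72.4971
r_3 = -19.2898 / 72.4971 = -0.266

-0.266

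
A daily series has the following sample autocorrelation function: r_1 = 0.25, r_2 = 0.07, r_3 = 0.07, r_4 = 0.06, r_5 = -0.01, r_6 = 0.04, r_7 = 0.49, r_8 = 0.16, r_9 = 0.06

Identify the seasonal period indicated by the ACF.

7

The largest autocorrelation is r_7 = 0.49; the remaining lags stay at or below 0.25. The elevated value at lag 1 (0.25), dropping to 0.07 at lag 2, reflects decaying short-term dependence rather than seasonality.
The dominant spike at lag 7 indicates a seasonal period of 7.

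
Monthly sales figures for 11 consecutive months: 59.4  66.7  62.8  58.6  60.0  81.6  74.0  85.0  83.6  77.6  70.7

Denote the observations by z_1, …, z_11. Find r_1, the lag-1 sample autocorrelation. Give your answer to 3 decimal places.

Mean z̄ = (59.4 + 66.7 + 62.8 + 58.6 + 60.0 + 81.6 + 74.0 + 85.0 + 83.6 + 77.6 + 70.7)/11 = 70.9091
Numerator Σ_{t=1}^{10}(z_t−z̄)(z_{t+1}−z̄) = 538.9826
Denominator Σ(z_t−z̄)² = 1014.7291
r_1 = 538.9826 / 1014.7291 = 0.531

0.531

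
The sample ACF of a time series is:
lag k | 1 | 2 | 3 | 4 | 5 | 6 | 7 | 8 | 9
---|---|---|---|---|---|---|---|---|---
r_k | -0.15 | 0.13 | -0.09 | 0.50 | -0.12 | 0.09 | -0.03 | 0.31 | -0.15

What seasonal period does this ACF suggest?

The largest autocorrelation is r_4 = 0.50, with a weaker echo at lag 8 (0.31); the remaining lags stay at or below 0.13.
The dominant spike at lag 4 indicates a seasonal period of 4.

4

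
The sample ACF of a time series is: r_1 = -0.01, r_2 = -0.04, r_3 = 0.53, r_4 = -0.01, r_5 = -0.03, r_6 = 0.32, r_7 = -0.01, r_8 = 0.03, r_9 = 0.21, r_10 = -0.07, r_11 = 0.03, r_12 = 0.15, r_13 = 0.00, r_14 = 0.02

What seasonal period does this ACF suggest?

The largest autocorrelation is r_3 = 0.53, with weaker echoes at lags 6 (0.32), 9 (0.21) and 12 (0.15); the remaining lags stay at or below 0.03.
The dominant spike at lag 3 indicates a seasonal period of 3.

3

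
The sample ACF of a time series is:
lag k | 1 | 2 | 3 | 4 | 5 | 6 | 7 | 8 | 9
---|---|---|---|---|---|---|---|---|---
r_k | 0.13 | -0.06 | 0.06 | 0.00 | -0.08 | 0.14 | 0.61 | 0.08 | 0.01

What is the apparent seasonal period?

7

The largest autocorrelation is r_7 = 0.61; the remaining lags stay at or below 0.14.
The dominant spike at lag 7 indicates a seasonal period of 7.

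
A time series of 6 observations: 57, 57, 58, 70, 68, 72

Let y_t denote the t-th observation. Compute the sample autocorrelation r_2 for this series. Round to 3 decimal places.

0.095

Mean ȳ = (57 + 57 + 58 + 70 + 68 + 72)/6 = 63.6667
Deviations from mean: -6.6667, -6.6667, -5.6667, 6.3333, 4.3333, 8.3333
Numerator Σ_{t=1}^{4}(y_t−ȳ)(y_{t+2}−ȳ) = 23.7778
Denominator Σ(y_t−ȳ)² = 249.3333
r_2 = 23.7778 / 249.3333 = 0.095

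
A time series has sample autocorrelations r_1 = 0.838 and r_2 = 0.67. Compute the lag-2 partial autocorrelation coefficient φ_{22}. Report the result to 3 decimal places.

-0.108

φ_{22} = (r_2 − r_1²) / (1 − r_1²)
r_1² = (0.838)² = 0.702244
Numerator = 0.67 − 0.7022 = -0.0322; denominator = 1 − 0.7022 = 0.2978
φ_{22} = -0.0322 / 0.2978 = -0.108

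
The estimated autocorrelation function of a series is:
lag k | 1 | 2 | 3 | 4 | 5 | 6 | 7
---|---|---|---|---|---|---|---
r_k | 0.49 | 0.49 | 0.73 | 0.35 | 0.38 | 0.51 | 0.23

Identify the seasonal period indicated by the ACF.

The largest autocorrelation is r_3 = 0.73, with a weaker echo at lag 6 (0.51); the remaining lags stay at or below 0.49.
The dominant spike at lag 3 indicates a seasonal period of 3.

3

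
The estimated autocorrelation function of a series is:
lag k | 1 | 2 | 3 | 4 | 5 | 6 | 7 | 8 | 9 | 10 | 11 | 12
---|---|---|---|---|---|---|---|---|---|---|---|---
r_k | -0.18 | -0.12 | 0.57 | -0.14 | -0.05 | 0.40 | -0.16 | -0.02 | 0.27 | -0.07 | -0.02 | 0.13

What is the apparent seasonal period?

The largest autocorrelation is r_3 = 0.57, with weaker echoes at lags 6 (0.40) and 9 (0.27); the remaining lags stay at or below 0.13.
The dominant spike at lag 3 indicates a seasonal period of 3.

3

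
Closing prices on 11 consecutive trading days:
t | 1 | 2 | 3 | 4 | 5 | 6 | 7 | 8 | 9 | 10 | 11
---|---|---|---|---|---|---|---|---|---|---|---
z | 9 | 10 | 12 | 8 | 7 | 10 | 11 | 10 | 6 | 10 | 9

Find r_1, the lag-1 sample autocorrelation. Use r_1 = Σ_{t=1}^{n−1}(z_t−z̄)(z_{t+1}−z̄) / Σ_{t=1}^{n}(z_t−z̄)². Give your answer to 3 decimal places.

-0.096

Mean z̄ = (9 + 10 + 12 + 8 + 7 + 10 + 11 + 10 + 6 + 10 + 9)/11 = 9.2727
Numerator Σ_{t=1}^{10}(z_t−z̄)(z_{t+1}−z̄) = -2.8926
Denominator Σ(z_t−z̄)² = 30.1818
r_1 = -2.8926 / 30.1818 = -0.096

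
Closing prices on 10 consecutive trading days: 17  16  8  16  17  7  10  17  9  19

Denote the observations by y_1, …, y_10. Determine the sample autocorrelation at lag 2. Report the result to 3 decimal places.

Mean ȳ = (17 + 16 + 8 + 16 + 17 + 7 + 10 + 17 + 9 + 19)/10 = 13.6000
Numerator Σ_{t=1}^{8}(y_t−ȳ)(y_{t+2}−ȳ) = -47.9200
Denominator Σ(y_t−ȳ)² = 184.4000
r_2 = -47.9200 / 184.4000 = -0.260

-0.260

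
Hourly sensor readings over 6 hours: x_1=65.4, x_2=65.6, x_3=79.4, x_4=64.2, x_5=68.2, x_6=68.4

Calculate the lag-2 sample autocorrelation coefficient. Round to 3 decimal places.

-0.157

Mean x̄ = (65.4 + 65.6 + 79.4 + 64.2 + 68.2 + 68.4)/6 = 68.5333
Deviations from mean: -3.1333, -2.9333, 10.8667, -4.3333, -0.3333, -0.1333
Numerator Σ_{t=1}^{4}(x_t−x̄)(x_{t+2}−x̄) = -24.3822
Denominator Σ(x_t−x̄)² = 155.4133
r_2 = -24.3822 / 155.4133 = -0.157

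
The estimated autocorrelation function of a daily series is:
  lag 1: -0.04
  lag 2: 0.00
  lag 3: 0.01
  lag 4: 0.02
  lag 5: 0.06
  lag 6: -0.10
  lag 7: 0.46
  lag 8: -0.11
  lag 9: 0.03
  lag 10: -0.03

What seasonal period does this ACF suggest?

The largest autocorrelation is r_7 = 0.46; the remaining lags stay at or below 0.06.
The dominant spike at lag 7 indicates a seasonal period of 7.

7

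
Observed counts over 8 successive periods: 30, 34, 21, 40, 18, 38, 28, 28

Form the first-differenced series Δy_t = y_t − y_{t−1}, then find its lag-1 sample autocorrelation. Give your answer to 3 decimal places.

-0.888

First differences Δy: 4, -13, 19, -22, 20, -10, 0
Mean of differences = -0.2857
Numerator Σ(Δy_t−Δȳ)(Δy_{t+1}−Δȳ) = -1358.7959
Denominator Σ(Δy_t−Δȳ)² = 1529.4286
r_1(Δy) = -1358.7959 / 1529.4286 = -0.888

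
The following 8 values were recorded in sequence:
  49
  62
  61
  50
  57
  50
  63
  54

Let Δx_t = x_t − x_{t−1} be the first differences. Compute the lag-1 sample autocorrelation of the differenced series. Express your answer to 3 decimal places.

-0.531

First differences Δx: 13, -1, -11, 7, -7, 13, -9
Mean of differences = 0.7143
Numerator Σ(Δx_t−Δx̄)(Δx_{t+1}−Δx̄) = -337.2245
Denominator Σ(Δx_t−Δx̄)² = 635.4286
r_1(Δx) = -337.2245 / 635.4286 = -0.531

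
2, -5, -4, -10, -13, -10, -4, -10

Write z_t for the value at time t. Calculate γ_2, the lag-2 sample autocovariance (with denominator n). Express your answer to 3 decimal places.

0.641

Mean z̄ = (2 − 5 − 4 − 10 − 13 − 10 − 4 − 10)/8 = -6.7500
Deviations: 8.7500, 1.7500, 2.7500, -3.2500, -6.2500, -3.2500, 2.7500, -3.2500
Σ_{t=1}^{6}(z_t−z̄)(z_{t+2}−z̄) = 5.1250
γ_2 = 5.1250 / 8 = 0.641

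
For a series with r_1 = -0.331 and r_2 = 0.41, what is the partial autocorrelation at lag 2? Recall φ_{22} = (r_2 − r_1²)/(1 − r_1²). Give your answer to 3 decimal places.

φ_{22} = (r_2 − r_1²) / (1 − r_1²)
r_1² = (-0.331)² = 0.109561
Numerator = 0.41 − 0.1096 = 0.3004; denominator = 1 − 0.1096 = 0.8904
φ_{22} = 0.3004 / 0.8904 = 0.337

0.337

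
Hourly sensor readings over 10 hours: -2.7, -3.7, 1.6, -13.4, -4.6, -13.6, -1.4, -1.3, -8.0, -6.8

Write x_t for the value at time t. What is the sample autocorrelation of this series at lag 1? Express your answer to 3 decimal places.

-0.326

Mean x̄ = (-2.7 − 3.7 + 1.6 − 13.4 − 4.6 − 13.6 − 1.4 − 1.3 − 8.0 − 6.8)/10 = -5.3900
Numerator Σ_{t=1}^{9}(x_t−x̄)(x_{t+1}−x̄) = -75.8781
Denominator Σ(x_t−x̄)² = 232.5890
r_1 = -75.8781 / 232.5890 = -0.326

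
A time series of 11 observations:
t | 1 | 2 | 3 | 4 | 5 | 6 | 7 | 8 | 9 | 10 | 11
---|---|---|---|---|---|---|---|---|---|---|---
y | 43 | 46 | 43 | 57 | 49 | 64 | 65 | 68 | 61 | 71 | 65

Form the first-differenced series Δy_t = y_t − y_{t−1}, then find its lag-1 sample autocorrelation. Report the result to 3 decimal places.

-0.733

First differences Δy: 3, -3, 14, -8, 15, 1, 3, -7, 10, -6
Mean of differences = 2.2000
Numerator Σ(Δy_t−Δȳ)(Δy_{t+1}−Δȳ) = -475.8400
Denominator Σ(Δy_t−Δȳ)² = 649.6000
r_1(Δy) = -475.8400 / 649.6000 = -0.733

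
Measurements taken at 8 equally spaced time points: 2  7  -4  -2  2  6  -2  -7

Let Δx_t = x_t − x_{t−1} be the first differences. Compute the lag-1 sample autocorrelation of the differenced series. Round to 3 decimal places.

First differences Δx: 5, -11, 2, 4, 4, -8, -5
Mean of differences = -1.2857
Numerator Σ(Δx_t−Δx̄)(Δx_{t+1}−Δx̄) = -58.2245
Denominator Σ(Δx_t−Δx̄)² = 259.4286
r_1(Δx) = -58.2245 / 259.4286 = -0.224

-0.224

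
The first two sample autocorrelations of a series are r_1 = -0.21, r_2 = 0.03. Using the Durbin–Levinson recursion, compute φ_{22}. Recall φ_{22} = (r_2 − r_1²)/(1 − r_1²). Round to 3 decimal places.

-0.015

φ_{22} = (r_2 − r_1²) / (1 − r_1²)
r_1² = (-0.21)² = 0.0441
Numerator = 0.03 − 0.0441 = -0.0141; denominator = 1 − 0.0441 = 0.9559
φ_{22} = -0.0141 / 0.9559 = -0.015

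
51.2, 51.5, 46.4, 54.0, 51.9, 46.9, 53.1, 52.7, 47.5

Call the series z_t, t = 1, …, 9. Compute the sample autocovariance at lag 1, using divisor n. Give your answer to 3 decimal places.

-3.152

Mean z̄ = (51.2 + 51.5 + 46.4 + 54.0 + 51.9 + 46.9 + 53.1 + 52.7 + 47.5)/9 = 50.5778
Σ_{t=1}^{8}(z_t−z̄)(z_{t+1}−z̄) = -28.3694
γ_1 = -28.3694 / 9 = -3.152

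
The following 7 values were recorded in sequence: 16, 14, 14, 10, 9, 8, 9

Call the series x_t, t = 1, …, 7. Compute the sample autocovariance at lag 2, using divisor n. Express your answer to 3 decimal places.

1.805

Mean x̄ = (16 + 14 + 14 + 10 + 9 + 8 + 9)/7 = 11.4286
Σ_{t=1}^{5}(x_t−x̄)(x_{t+2}−x̄) = 12.6327
γ_2 = 12.6327 / 7 = 1.805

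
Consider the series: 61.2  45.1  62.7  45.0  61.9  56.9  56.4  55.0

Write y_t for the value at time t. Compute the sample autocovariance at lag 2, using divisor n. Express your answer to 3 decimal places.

Mean ȳ = (61.2 + 45.1 + 62.7 + 45.0 + 61.9 + 56.9 + 56.4 + 55.0)/8 = 55.5250
Σ_{t=1}^{6}(y_t−ȳ)(y_{t+2}−ȳ) = 186.5663
γ_2 = 186.5663 / 8 = 23.321

23.321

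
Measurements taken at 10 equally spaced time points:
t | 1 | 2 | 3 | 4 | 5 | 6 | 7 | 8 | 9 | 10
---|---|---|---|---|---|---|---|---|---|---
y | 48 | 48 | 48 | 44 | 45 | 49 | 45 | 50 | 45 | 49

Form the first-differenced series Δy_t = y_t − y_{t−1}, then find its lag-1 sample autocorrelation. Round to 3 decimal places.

First differences Δy: 0, 0, -4, 1, 4, -4, 5, -5, 4
Mean of differences = 0.1111
Numerator Σ(Δy_t−Δȳ)(Δy_{t+1}−Δȳ) = -80.6790
Denominator Σ(Δy_t−Δȳ)² = 114.8889
r_1(Δy) = -80.6790 / 114.8889 = -0.702

-0.702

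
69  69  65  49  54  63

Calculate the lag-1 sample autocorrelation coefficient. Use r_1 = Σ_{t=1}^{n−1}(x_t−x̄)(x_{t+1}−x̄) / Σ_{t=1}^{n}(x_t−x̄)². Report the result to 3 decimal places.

0.357

Mean x̄ = (69 + 69 + 65 + 49 + 54 + 63)/6 = 61.5000
Deviations from mean: 7.5000, 7.5000, 3.5000, -12.5000, -7.5000, 1.5000
Σ(x_t−x̄)(x_{t+1}−x̄) = (56.2500) + (26.2500) + (-43.7500) + (93.7500) + (-11.2500) = 121.2500
Denominator Σ(x_t−x̄)² = 339.5000
r_1 = 121.2500 / 339.5000 = 0.357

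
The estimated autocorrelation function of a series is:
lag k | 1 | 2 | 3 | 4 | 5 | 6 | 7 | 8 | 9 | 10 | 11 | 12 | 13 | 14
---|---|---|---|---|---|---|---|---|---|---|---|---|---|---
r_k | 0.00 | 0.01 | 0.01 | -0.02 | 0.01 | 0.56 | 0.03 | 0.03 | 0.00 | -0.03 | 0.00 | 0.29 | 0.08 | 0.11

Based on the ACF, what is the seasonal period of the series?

The largest autocorrelation is r_6 = 0.56, with a weaker echo at lag 12 (0.29); the remaining lags stay at or below 0.11.
The dominant spike at lag 6 indicates a seasonal period of 6.

6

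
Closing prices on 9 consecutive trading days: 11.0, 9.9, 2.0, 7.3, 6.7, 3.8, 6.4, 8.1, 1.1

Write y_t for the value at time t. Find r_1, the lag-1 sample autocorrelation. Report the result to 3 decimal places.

Mean ȳ = (11.0 + 9.9 + 2.0 + 7.3 + 6.7 + 3.8 + 6.4 + 8.1 + 1.1)/9 = 6.2556
Numerator Σ_{t=1}^{8}(y_t−ȳ)(y_{t+1}−ȳ) = -12.8875
Denominator Σ(y_t−ȳ)² = 91.2222
r_1 = -12.8875 / 91.2222 = -0.141

-0.141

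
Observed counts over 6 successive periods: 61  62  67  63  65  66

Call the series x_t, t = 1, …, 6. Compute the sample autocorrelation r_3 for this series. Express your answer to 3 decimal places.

Mean x̄ = (61 + 62 + 67 + 63 + 65 + 66)/6 = 64.0000
Deviations from mean: -3.0000, -2.0000, 3.0000, -1.0000, 1.0000, 2.0000
Σ(x_t−x̄)(x_{t+3}−x̄) = (3.0000) + (-2.0000) + (6.0000) = 7.0000
Denominator Σ(x_t−x̄)² = 28.0000
r_3 = 7.0000 / 28.0000 = 0.250

0.250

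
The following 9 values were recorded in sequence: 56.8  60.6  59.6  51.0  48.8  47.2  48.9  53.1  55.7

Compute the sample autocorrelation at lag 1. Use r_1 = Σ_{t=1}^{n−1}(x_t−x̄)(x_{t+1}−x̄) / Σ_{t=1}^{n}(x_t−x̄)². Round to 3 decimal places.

Mean x̄ = (56.8 + 60.6 + 59.6 + 51.0 + 48.8 + 47.2 + 48.9 + 53.1 + 55.7)/9 = 53.5222
Numerator Σ_{t=1}^{8}(x_t−x̄)(x_{t+1}−x̄) = 122.9073
Denominator Σ(x_t−x̄)² = 192.6956
r_1 = 122.9073 / 192.6956 = 0.638

0.638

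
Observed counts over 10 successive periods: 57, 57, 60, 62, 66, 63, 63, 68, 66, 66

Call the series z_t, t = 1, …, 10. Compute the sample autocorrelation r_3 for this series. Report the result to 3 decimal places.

0.025

Mean z̄ = (57 + 57 + 60 + 62 + 66 + 63 + 63 + 68 + 66 + 66)/10 = 62.8000
Numerator Σ_{t=1}^{7}(z_t−z̄)(z_{t+3}−z̄) = 3.2800
Denominator Σ(z_t−z̄)² = 133.6000
r_3 = 3.2800 / 133.6000 = 0.025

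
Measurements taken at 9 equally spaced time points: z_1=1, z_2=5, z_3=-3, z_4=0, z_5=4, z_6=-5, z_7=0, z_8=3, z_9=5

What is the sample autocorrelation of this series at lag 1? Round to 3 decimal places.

-0.209

Mean z̄ = (1 + 5 − 3 + 0 + 4 − 5 + 0 + 3 + 5)/9 = 1.1111
Numerator Σ_{t=1}^{8}(z_t−z̄)(z_{t+1}−z̄) = -20.6790
Denominator Σ(z_t−z̄)² = 98.8889
r_1 = -20.6790 / 98.8889 = -0.209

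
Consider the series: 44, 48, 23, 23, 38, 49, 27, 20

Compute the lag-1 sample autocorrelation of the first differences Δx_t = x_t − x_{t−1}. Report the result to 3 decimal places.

First differences Δx: 4, -25, 0, 15, 11, -22, -7
Mean of differences = -3.4286
Numerator Σ(Δx_t−Δx̄)(Δx_{t+1}−Δx̄) = -106.7551
Denominator Σ(Δx_t−Δx̄)² = 1437.7143
r_1(Δx) = -106.7551 / 1437.7143 = -0.074

-0.074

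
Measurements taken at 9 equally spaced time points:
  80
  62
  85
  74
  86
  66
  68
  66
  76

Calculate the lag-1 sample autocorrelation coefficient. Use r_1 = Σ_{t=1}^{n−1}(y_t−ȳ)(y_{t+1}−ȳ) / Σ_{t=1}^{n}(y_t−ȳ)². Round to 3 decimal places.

-0.366

Mean ȳ = (80 + 62 + 85 + 74 + 86 + 66 + 68 + 66 + 76)/9 = 73.6667
Numerator Σ_{t=1}^{8}(y_t−ȳ)(y_{t+1}−ȳ) = -223.7778
Denominator Σ(y_t−ȳ)² = 612.0000
r_1 = -223.7778 / 612.0000 = -0.366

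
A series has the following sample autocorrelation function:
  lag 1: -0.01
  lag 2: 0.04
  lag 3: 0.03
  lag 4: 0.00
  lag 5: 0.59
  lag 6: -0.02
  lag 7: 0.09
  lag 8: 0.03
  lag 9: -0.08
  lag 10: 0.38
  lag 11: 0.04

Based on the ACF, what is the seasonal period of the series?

The largest autocorrelation is r_5 = 0.59, with a weaker echo at lag 10 (0.38); the remaining lags stay at or below 0.09.
The dominant spike at lag 5 indicates a seasonal period of 5.

5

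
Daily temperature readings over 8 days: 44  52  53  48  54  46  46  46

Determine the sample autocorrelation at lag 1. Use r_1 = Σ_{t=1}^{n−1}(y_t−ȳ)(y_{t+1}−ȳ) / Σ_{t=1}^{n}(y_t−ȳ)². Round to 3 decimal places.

-0.071

Mean ȳ = (44 + 52 + 53 + 48 + 54 + 46 + 46 + 46)/8 = 48.6250
Σ(y_t−ȳ)(y_{t+1}−ȳ) = (-15.6094) + (14.7656) + (-2.7344) + (-3.3594) + (-14.1094) + (6.8906) + (6.8906) = -7.2656
Denominator Σ(y_t−ȳ)² = 101.8750
r_1 = -7.2656 / 101.8750 = -0.071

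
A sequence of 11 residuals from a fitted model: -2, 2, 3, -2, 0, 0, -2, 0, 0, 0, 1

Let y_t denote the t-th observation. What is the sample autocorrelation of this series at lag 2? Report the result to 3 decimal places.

Mean ȳ = (-2 + 2 + 3 − 2 + 0 + 0 − 2 + 0 + 0 + 0 + 1)/11 = 0.0000
Numerator Σ_{t=1}^{9}(y_t−ȳ)(y_{t+2}−ȳ) = -10.0000
Denominator Σ(y_t−ȳ)² = 26.0000
r_2 = -10.0000 / 26.0000 = -0.385

-0.385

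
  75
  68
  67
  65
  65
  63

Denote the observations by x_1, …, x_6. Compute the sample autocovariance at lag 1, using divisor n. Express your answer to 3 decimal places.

3.412

Mean x̄ = (75 + 68 + 67 + 65 + 65 + 63)/6 = 67.1667
Deviations: 7.8333, 0.8333, -0.1667, -2.1667, -2.1667, -4.1667
Σ_{t=1}^{5}(x_t−x̄)(x_{t+1}−x̄) = 20.4722
γ_1 = 20.4722 / 6 = 3.412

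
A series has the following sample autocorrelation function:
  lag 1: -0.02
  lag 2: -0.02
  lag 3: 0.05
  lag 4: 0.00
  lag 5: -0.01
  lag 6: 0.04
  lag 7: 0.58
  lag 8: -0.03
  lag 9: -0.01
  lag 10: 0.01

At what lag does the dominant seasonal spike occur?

7

The largest autocorrelation is r_7 = 0.58; the remaining lags stay at or below 0.05.
The dominant spike at lag 7 indicates a seasonal period of 7.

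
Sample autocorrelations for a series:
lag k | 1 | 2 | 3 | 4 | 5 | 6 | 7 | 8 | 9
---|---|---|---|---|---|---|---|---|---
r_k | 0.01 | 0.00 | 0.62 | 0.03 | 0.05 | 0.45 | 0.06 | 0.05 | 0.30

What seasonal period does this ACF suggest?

The largest autocorrelation is r_3 = 0.62, with weaker echoes at lags 6 (0.45) and 9 (0.30); the remaining lags stay at or below 0.06.
The dominant spike at lag 3 indicates a seasonal period of 3.

3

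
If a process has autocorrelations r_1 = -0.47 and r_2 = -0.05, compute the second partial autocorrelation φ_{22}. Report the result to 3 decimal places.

-0.348

φ_{22} = (r_2 − r_1²) / (1 − r_1²)
r_1² = (-0.47)² = 0.2209
Numerator = -0.05 − 0.2209 = -0.2709; denominator = 1 − 0.2209 = 0.7791
φ_{22} = -0.2709 / 0.7791 = -0.348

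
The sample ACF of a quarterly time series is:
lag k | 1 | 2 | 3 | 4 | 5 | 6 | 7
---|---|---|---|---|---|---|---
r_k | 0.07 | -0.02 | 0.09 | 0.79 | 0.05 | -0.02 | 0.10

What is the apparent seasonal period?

The largest autocorrelation is r_4 = 0.79; the remaining lags stay at or below 0.10.
The dominant spike at lag 4 indicates a seasonal period of 4.

4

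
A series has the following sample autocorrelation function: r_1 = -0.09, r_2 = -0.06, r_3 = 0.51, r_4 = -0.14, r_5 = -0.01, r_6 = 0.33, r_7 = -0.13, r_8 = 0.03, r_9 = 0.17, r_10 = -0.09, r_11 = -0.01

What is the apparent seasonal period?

3

The largest autocorrelation is r_3 = 0.51, with weaker echoes at lags 6 (0.33) and 9 (0.17); the remaining lags stay at or below 0.03.
The dominant spike at lag 3 indicates a seasonal period of 3.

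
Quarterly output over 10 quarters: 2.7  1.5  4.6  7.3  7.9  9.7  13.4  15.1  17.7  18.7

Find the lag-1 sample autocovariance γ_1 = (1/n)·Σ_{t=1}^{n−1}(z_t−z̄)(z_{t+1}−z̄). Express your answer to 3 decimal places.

Mean z̄ = (2.7 + 1.5 + 4.6 + 7.3 + 7.9 + 9.7 + 13.4 + 15.1 + 17.7 + 18.7)/10 = 9.8600
Σ_{t=1}^{9}(z_t−z̄)(z_{t+1}−z̄) = 250.9984
γ_1 = 250.9984 / 10 = 25.100

25.100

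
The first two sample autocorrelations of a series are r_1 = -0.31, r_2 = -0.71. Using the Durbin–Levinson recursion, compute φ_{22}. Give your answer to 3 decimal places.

φ_{22} = (r_2 − r_1²) / (1 − r_1²)
r_1² = (-0.31)² = 0.0961
Numerator = -0.71 − 0.0961 = -0.8061; denominator = 1 − 0.0961 = 0.9039
φ_{22} = -0.8061 / 0.9039 = -0.892

-0.892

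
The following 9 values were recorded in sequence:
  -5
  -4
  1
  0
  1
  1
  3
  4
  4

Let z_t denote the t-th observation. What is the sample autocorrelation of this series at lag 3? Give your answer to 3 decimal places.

0.036

Mean z̄ = (-5 − 4 + 1 + 0 + 1 + 1 + 3 + 4 + 4)/9 = 0.5556
Numerator Σ_{t=1}^{6}(z_t−z̄)(z_{t+3}−z̄) = 2.9630
Denominator Σ(z_t−z̄)² = 82.2222
r_3 = 2.9630 / 82.2222 = 0.036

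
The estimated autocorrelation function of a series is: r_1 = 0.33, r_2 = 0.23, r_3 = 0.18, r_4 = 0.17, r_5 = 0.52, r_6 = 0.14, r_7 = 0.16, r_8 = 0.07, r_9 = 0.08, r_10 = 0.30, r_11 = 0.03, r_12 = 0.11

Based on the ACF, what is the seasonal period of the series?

The largest autocorrelation is r_5 = 0.52; the remaining lags stay at or below 0.33. The elevated value at lag 1 (0.33), dropping to 0.23 at lag 2, reflects decaying short-term dependence rather than seasonality.
The dominant spike at lag 5 indicates a seasonal period of 5.

5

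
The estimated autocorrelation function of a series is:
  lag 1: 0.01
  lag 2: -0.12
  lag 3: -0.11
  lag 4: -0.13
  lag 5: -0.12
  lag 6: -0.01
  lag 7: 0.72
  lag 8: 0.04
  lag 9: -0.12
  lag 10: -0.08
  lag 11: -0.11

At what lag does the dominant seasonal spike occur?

7

The largest autocorrelation is r_7 = 0.72; the remaining lags stay at or below 0.04.
The dominant spike at lag 7 indicates a seasonal period of 7.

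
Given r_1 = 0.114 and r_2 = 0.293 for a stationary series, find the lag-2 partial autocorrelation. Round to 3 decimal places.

φ_{22} = (r_2 − r_1²) / (1 − r_1²)
r_1² = (0.114)² = 0.012996
Numerator = 0.293 − 0.0130 = 0.2800; denominator = 1 − 0.0130 = 0.9870
φ_{22} = 0.2800 / 0.9870 = 0.284

0.284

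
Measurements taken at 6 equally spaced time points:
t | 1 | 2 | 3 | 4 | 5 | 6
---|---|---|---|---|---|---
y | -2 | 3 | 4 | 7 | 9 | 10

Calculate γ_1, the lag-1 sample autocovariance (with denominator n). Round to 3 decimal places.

6.912

Mean ȳ = (-2 + 3 + 4 + 7 + 9 + 10)/6 = 5.1667
Deviations: -7.1667, -2.1667, -1.1667, 1.8333, 3.8333, 4.8333
Σ_{t=1}^{5}(y_t−ȳ)(y_{t+1}−ȳ) = 41.4722
γ_1 = 41.4722 / 6 = 6.912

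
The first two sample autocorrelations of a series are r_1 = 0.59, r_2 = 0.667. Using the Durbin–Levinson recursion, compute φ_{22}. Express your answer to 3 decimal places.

0.489

φ_{22} = (r_2 − r_1²) / (1 − r_1²)
r_1² = (0.59)² = 0.3481
Numerator = 0.667 − 0.3481 = 0.3189; denominator = 1 − 0.3481 = 0.6519
φ_{22} = 0.3189 / 0.6519 = 0.489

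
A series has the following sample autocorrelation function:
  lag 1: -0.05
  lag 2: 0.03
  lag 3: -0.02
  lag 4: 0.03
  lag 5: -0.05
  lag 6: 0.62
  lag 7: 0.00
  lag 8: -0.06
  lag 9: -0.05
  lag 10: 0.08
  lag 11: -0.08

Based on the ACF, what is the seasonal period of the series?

6

The largest autocorrelation is r_6 = 0.62; the remaining lags stay at or below 0.08.
The dominant spike at lag 6 indicates a seasonal period of 6.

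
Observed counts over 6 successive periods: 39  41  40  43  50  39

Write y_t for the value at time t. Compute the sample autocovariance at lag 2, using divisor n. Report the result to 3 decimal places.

-2.333

Mean ȳ = (39 + 41 + 40 + 43 + 50 + 39)/6 = 42.0000
Deviations: -3.0000, -1.0000, -2.0000, 1.0000, 8.0000, -3.0000
Σ_{t=1}^{4}(y_t−ȳ)(y_{t+2}−ȳ) = -14.0000
γ_2 = -14.0000 / 6 = -2.333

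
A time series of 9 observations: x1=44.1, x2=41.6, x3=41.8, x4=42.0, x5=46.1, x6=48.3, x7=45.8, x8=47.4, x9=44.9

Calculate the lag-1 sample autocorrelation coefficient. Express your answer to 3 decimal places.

Mean x̄ = (44.1 + 41.6 + 41.8 + 42.0 + 46.1 + 48.3 + 45.8 + 47.4 + 44.9)/9 = 44.6667
Numerator Σ_{t=1}^{8}(x_t−x̄)(x_{t+1}−x̄) = 27.4122
Denominator Σ(x_t−x̄)² = 49.1200
r_1 = 27.4122 / 49.1200 = 0.558

0.558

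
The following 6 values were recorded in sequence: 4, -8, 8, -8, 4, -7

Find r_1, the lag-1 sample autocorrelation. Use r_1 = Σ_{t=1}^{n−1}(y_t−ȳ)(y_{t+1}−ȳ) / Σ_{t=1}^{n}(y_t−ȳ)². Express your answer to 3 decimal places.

-0.853

Mean ȳ = (4 − 8 + 8 − 8 + 4 − 7)/6 = -1.1667
Deviations from mean: 5.1667, -6.8333, 9.1667, -6.8333, 5.1667, -5.8333
Σ(y_t−ȳ)(y_{t+1}−ȳ) = (-35.3056) + (-62.6389) + (-62.6389) + (-35.3056) + (-30.1389) = -226.0278
Denominator Σ(y_t−ȳ)² = 264.8333
r_1 = -226.0278 / 264.8333 = -0.853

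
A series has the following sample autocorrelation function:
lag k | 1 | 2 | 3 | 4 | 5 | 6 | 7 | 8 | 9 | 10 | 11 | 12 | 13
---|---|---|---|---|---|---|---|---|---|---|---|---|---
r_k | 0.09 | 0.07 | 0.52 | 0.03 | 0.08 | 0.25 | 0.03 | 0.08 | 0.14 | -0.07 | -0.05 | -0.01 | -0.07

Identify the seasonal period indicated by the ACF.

The largest autocorrelation is r_3 = 0.52, with a weaker echo at lag 6 (0.25); the remaining lags stay at or below 0.14.
The dominant spike at lag 3 indicates a seasonal period of 3.

3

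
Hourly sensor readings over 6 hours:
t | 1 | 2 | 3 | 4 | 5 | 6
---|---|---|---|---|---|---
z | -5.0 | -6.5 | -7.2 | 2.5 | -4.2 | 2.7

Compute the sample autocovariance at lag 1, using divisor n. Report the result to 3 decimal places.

-2.445

Mean z̄ = (-5.0 − 6.5 − 7.2 + 2.5 − 4.2 + 2.7)/6 = -2.9500
Deviations: -2.0500, -3.5500, -4.2500, 5.4500, -1.2500, 5.6500
Σ_{t=1}^{5}(z_t−z̄)(z_{t+1}−z̄) = -14.6725
γ_1 = -14.6725 / 6 = -2.445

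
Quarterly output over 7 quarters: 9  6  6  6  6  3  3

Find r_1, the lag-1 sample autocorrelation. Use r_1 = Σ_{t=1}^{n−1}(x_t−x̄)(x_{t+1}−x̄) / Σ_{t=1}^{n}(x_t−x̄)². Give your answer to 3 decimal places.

0.293

Mean x̄ = (9 + 6 + 6 + 6 + 6 + 3 + 3)/7 = 5.5714
Deviations from mean: 3.4286, 0.4286, 0.4286, 0.4286, 0.4286, -2.5714, -2.5714
Σ(x_t−x̄)(x_{t+1}−x̄) = (1.4694) + (0.1837) + (0.1837) + (0.1837) + (-1.1020) + (6.6122) = 7.5306
Denominator Σ(x_t−x̄)² = 25.7143
r_1 = 7.5306 / 25.7143 = 0.293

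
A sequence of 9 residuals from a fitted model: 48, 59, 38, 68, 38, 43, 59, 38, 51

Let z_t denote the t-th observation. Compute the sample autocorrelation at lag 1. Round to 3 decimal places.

-0.688

Mean z̄ = (48 + 59 + 38 + 68 + 38 + 43 + 59 + 38 + 51)/9 = 49.1111
Numerator Σ_{t=1}^{8}(z_t−z̄)(z_{t+1}−z̄) = -664.0123
Denominator Σ(z_t−z̄)² = 964.8889
r_1 = -664.0123 / 964.8889 = -0.688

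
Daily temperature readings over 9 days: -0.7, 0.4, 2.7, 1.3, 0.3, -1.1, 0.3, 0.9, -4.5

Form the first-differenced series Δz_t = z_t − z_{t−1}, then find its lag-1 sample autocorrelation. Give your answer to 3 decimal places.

First differences Δz: 1.1, 2.3, -1.4, -1.0, -1.4, 1.4, 0.6, -5.4
Mean of differences = -0.4750
Numerator Σ(Δz_t−Δz̄)(Δz_{t+1}−Δz̄) = -2.2381
Denominator Σ(Δz_t−Δz̄)² = 41.0950
r_1(Δz) = -2.2381 / 41.0950 = -0.054

-0.054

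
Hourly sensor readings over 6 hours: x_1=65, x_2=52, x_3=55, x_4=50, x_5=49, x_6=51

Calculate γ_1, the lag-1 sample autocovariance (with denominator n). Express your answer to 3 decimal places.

0.593

Mean x̄ = (65 + 52 + 55 + 50 + 49 + 51)/6 = 53.6667
Σ_{t=1}^{5}(x_t−x̄)(x_{t+1}−x̄) = 3.5556
γ_1 = 3.5556 / 6 = 0.593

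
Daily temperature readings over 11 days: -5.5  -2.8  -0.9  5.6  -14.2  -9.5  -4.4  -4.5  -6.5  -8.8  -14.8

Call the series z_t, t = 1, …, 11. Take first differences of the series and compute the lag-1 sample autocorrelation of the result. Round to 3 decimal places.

-0.318

First differences Δz: 2.7, 1.9, 6.5, -19.8, 4.7, 5.1, -0.1, -2.0, -2.3, -6.0
Mean of differences = -0.9300
Numerator Σ(Δz_t−Δz̄)(Δz_{t+1}−Δz̄) = -168.6649
Denominator Σ(Δz_t−Δz̄)² = 529.9410
r_1(Δz) = -168.6649 / 529.9410 = -0.318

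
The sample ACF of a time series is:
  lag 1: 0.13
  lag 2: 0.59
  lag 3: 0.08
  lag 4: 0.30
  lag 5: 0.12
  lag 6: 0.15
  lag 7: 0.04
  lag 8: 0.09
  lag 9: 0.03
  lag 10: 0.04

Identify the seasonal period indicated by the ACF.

2

The largest autocorrelation is r_2 = 0.59, with weaker echoes at lags 4 (0.30) and 6 (0.15); the remaining lags stay at or below 0.13.
The dominant spike at lag 2 indicates a seasonal period of 2.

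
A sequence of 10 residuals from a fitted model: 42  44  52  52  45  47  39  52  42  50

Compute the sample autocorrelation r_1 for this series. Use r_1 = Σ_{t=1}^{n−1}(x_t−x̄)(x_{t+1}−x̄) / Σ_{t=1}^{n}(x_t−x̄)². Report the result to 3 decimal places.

-0.320

Mean x̄ = (42 + 44 + 52 + 52 + 45 + 47 + 39 + 52 + 42 + 50)/10 = 46.5000
Numerator Σ_{t=1}^{9}(x_t−x̄)(x_{t+1}−x̄) = -66.7500
Denominator Σ(x_t−x̄)² = 208.5000
r_1 = -66.7500 / 208.5000 = -0.320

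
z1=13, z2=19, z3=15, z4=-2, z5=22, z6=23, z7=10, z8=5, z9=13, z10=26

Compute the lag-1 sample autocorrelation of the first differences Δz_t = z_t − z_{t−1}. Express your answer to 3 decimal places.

-0.164

First differences Δz: 6, -4, -17, 24, 1, -13, -5, 8, 13
Mean of differences = 1.4444
Numerator Σ(Δz_t−Δz̄)(Δz_{t+1}−Δz̄) = -217.4198
Denominator Σ(Δz_t−Δz̄)² = 1326.2222
r_1(Δz) = -217.4198 / 1326.2222 = -0.164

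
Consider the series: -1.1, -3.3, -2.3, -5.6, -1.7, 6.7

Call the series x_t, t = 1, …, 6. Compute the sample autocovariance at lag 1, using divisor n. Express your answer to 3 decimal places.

0.842

Mean x̄ = (-1.1 − 3.3 − 2.3 − 5.6 − 1.7 + 6.7)/6 = -1.2167
Σ_{t=1}^{5}(x_t−x̄)(x_{t+1}−x̄) = 5.0547
γ_1 = 5.0547 / 6 = 0.842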